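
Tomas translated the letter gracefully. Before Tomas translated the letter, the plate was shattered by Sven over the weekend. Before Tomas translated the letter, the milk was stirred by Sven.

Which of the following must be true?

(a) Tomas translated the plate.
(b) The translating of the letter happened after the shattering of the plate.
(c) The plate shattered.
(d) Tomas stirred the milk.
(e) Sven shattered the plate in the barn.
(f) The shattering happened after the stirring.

(b), (c)

(a) Not entailed — Tomas translated the letter, not the plate; the plate belongs to the shattering event.
(b) Entailed — the narrative places the shattering before the translating.
(c) Entailed — 'Sven shattered the plate' is causative; it entails the inchoative 'the plate shattered'.
(d) Not entailed — the passage has Sven stirring the milk, not Tomas.
(e) Not entailed — 'in the barn' adds information not in the original event.
(f) Not entailed — the narrative doesn't order the stirring relative to the shattering.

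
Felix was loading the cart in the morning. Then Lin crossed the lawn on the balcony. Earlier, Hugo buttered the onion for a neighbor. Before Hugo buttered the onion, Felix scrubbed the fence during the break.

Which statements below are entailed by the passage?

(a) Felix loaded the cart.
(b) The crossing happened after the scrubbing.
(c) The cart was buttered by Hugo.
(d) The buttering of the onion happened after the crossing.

(b)

(a) Not entailed — 'was loading' is progressive on an accomplishment; it does not entail the completed 'loaded'.
(b) Entailed — the narrative places the scrubbing before the crossing.
(c) Not entailed — Hugo buttered the onion, not the cart; the cart belongs to the loading event.
(d) Not entailed — the narrative places the buttering before the crossing, not after.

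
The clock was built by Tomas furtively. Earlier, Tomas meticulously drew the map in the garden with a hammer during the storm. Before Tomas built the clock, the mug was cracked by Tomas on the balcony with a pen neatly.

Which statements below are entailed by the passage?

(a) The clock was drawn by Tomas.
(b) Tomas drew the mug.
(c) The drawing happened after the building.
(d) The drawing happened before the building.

(a) Not entailed — Tomas drew the map, not the clock; the clock belongs to the building event.
(b) Not entailed — Tomas drew the map, not the mug; the mug belongs to the cracking event.
(c) Not entailed — the narrative places the drawing before the building, not after.
(d) Entailed — the narrative places the drawing before the building.

(d)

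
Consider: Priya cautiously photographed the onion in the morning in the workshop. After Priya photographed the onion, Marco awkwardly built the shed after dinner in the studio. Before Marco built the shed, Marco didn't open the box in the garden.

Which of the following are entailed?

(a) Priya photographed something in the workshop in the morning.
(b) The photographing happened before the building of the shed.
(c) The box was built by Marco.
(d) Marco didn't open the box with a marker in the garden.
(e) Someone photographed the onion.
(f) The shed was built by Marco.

(a) Entailed — every conjunct here is already in the original photographing event.
(b) Entailed — the narrative places the photographing before the building.
(c) Not entailed — Marco built the shed, not the box; the box belongs to the opening event.
(d) Entailed — under negation, adding a further restriction is entailed: if no such opening event occurred, none occurred with a marker either.
(e) Entailed — the original entails any weakening of itself; this just drops 'in the morning', 'in the workshop', 'cautiously' and generalizes the agent.
(f) Entailed — dropping 'after dinner', 'in the studio', 'awkwardly' leaves a sub-description the original still satisfies.

(a), (b), (d), (e), (f)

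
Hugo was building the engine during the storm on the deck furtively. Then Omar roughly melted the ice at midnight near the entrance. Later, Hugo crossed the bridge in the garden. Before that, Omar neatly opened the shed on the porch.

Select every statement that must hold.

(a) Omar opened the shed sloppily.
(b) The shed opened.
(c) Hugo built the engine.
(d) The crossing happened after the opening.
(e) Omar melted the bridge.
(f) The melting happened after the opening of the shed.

(b), (d)

(a) Not entailed — 'sloppily' adds a manner not in (and inconsistent with) the original.
(b) Entailed — 'Omar opened the shed' is causative; it entails the inchoative 'the shed opened'.
(c) Not entailed — 'was building' is progressive on an accomplishment; it does not entail the completed 'built'.
(d) Entailed — the narrative places the opening before the crossing.
(e) Not entailed — Omar melted the ice, not the bridge; the bridge belongs to the crossing event.
(f) Not entailed — the narrative doesn't order the opening relative to the melting.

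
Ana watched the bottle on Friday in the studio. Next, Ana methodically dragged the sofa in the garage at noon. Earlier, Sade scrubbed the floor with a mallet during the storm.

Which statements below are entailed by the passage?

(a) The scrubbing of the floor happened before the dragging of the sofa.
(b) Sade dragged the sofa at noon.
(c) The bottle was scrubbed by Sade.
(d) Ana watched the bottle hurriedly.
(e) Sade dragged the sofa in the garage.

(a)

(a) Entailed — the narrative places the scrubbing before the dragging.
(b) Not entailed — the passage has Ana dragging the sofa, not Sade.
(c) Not entailed — Sade scrubbed the floor, not the bottle; the bottle belongs to the watching event.
(d) Not entailed — 'hurriedly' adds information not in the original event.
(e) Not entailed — the passage has Ana dragging the sofa, not Sade.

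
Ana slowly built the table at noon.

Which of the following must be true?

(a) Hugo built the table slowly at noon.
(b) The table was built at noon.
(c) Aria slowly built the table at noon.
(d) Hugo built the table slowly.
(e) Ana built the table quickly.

(a) Not entailed — the passage has Ana building the table, not Hugo.
(b) Entailed — dropping 'slowly' and generalizing the agent leaves a sub-description the original still satisfies.
(c) Not entailed — the passage has Ana building the table, not Aria.
(d) Not entailed — the passage has Ana building the table, not Hugo.
(e) Not entailed — 'quickly' adds a manner not in (and inconsistent with) the original.

(b)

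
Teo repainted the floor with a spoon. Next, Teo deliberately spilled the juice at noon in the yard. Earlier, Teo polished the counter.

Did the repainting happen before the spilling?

yes

The narrative orders the repainting before the spilling.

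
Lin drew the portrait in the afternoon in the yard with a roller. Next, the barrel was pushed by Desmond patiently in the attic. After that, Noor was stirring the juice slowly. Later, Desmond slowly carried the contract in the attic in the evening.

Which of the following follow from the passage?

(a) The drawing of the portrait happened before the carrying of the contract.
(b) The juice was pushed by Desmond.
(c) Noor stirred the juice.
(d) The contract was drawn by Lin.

(a), (c)

(a) Entailed — the narrative places the drawing before the carrying.
(b) Not entailed — Desmond pushed the barrel, not the juice; the juice belongs to the stirring event.
(c) Entailed — 'stir' is an activity; 'was stirring' entails that some stirring happened, so 'stirred' holds.
(d) Not entailed — Lin drew the portrait, not the contract; the contract belongs to the carrying event.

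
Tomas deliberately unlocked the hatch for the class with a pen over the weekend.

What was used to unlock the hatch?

'with a pen' marks the instrument of the unlocking event.

a pen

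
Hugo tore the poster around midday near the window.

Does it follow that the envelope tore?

Nothing is said about any envelope; only the poster is affected.

no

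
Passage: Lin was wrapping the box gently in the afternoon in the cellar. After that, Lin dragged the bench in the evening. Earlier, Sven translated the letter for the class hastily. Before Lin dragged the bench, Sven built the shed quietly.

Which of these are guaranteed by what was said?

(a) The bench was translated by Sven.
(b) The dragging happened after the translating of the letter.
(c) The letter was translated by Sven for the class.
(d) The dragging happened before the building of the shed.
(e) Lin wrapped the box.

(b), (c)

(a) Not entailed — Sven translated the letter, not the bench; the bench belongs to the dragging event.
(b) Entailed — the narrative places the translating before the dragging.
(c) Entailed — dropping 'hastily' leaves a sub-description the original still satisfies.
(d) Not entailed — the narrative places the building before the dragging, not after.
(e) Not entailed — 'was wrapping' is progressive on an accomplishment; it does not entail the completed 'wrapped'.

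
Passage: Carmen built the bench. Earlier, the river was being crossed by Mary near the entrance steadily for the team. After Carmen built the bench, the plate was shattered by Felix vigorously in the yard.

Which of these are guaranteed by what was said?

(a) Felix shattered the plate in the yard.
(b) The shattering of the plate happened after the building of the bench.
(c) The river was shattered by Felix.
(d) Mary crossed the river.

(a) Entailed — every conjunct here is already in the original shattering event.
(b) Entailed — the narrative places the building before the shattering.
(c) Not entailed — Felix shattered the plate, not the river; the river belongs to the crossing event.
(d) Not entailed — 'was crossing' is progressive on an accomplishment; it does not entail the completed 'crossed'.

(a), (b)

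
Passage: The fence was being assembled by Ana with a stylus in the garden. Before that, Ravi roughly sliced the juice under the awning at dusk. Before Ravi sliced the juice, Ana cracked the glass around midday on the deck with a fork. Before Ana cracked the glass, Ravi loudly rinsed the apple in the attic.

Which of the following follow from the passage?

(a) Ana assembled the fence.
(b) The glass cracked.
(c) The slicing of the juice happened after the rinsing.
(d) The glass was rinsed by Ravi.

(a) Not entailed — 'was assembling' is progressive on an accomplishment; it does not entail the completed 'assembled'.
(b) Entailed — 'Ana cracked the glass' is causative; it entails the inchoative 'the glass cracked'.
(c) Entailed — the narrative places the rinsing before the slicing.
(d) Not entailed — Ravi rinsed the apple, not the glass; the glass belongs to the cracking event.

(b), (c)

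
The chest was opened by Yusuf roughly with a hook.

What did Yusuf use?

'with a hook' marks the instrument of the opening event.

a hook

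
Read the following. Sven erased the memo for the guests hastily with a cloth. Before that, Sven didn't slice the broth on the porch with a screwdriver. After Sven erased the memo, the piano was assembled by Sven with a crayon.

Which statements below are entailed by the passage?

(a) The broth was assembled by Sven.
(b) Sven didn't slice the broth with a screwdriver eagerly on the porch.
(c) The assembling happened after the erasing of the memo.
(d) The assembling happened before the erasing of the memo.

(b), (c)

(a) Not entailed — Sven assembled the piano, not the broth; the broth belongs to the slicing event.
(b) Entailed — under negation, adding a further restriction is entailed: if no such slicing event occurred, none occurred eagerly either.
(c) Entailed — the narrative places the erasing before the assembling.
(d) Not entailed — the narrative places the erasing before the assembling, not after.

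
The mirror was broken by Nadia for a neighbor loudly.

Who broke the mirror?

'Nadia' marks the agent of the breaking event.

Nadia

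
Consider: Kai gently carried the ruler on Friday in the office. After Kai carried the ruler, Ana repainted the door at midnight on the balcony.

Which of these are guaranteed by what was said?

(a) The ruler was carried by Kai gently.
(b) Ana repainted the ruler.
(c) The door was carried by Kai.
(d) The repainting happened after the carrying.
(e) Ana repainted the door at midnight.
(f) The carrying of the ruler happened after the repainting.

(a) Entailed — the original entails any weakening of itself; this just drops 'on Friday', 'in the office'.
(b) Not entailed — Ana repainted the door, not the ruler; the ruler belongs to the carrying event.
(c) Not entailed — Kai carried the ruler, not the door; the door belongs to the repainting event.
(d) Entailed — the narrative places the carrying before the repainting.
(e) Entailed — every conjunct here is already in the original repainting event.
(f) Not entailed — the narrative places the carrying before the repainting, not after.

(a), (d), (e)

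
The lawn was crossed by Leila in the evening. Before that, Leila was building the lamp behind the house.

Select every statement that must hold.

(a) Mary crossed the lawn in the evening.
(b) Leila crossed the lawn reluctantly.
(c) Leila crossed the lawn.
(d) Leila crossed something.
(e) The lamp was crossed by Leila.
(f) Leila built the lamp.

(c), (d)

(a) Not entailed — the passage has Leila crossing the lawn, not Mary.
(b) Not entailed — 'reluctantly' adds information not in the original event.
(c) Entailed — this follows by dropping conjuncts from the crossing event's description.
(d) Entailed — dropping 'in the evening' and generalizing the patient leaves a sub-description the original still satisfies.
(e) Not entailed — Leila crossed the lawn, not the lamp; the lamp belongs to the building event.
(f) Not entailed — 'was building' is progressive on an accomplishment; it does not entail the completed 'built'.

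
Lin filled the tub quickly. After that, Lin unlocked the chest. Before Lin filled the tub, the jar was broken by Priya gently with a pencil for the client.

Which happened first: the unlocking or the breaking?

the breaking

The connectives place the breaking before the unlocking.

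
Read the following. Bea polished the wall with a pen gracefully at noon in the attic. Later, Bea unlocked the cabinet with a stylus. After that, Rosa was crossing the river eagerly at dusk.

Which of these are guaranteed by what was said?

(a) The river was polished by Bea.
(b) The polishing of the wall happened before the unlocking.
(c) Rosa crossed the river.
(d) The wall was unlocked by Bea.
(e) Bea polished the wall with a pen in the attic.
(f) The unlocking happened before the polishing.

(a) Not entailed — Bea polished the wall, not the river; the river belongs to the crossing event.
(b) Entailed — the narrative places the polishing before the unlocking.
(c) Not entailed — 'was crossing' is progressive on an accomplishment; it does not entail the completed 'crossed'.
(d) Not entailed — Bea unlocked the cabinet, not the wall; the wall belongs to the polishing event.
(e) Entailed — this follows by dropping conjuncts from the polishing event's description.
(f) Not entailed — the narrative places the polishing before the unlocking, not after.

(b), (e)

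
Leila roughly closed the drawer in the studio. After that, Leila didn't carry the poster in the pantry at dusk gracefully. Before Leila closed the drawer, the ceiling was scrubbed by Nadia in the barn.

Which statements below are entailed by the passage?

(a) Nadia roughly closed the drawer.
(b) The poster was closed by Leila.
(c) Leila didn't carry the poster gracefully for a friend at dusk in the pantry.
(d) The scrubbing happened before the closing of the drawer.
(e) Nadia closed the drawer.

(a) Not entailed — the passage has Leila closing the drawer, not Nadia.
(b) Not entailed — Leila closed the drawer, not the poster; the poster belongs to the carrying event.
(c) Entailed — under negation, adding a further restriction is entailed: if no such carrying event occurred, none occurred for a friend either.
(d) Entailed — the narrative places the scrubbing before the closing.
(e) Not entailed — the passage has Leila closing the drawer, not Nadia.

(c), (d)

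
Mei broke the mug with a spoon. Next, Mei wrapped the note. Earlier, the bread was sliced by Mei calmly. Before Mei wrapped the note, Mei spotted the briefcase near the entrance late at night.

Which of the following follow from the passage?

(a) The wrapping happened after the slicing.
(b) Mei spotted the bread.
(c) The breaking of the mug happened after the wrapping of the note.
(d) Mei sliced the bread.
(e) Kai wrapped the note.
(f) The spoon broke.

(a), (d)

(a) Entailed — the narrative places the slicing before the wrapping.
(b) Not entailed — Mei spotted the briefcase, not the bread; the bread belongs to the slicing event.
(c) Not entailed — the narrative places the breaking before the wrapping, not after.
(d) Entailed — the original entails any weakening of itself; this just drops 'calmly'.
(e) Not entailed — the passage has Mei wrapping the note, not Kai.
(f) Not entailed — the mug is what broke, not the spoon.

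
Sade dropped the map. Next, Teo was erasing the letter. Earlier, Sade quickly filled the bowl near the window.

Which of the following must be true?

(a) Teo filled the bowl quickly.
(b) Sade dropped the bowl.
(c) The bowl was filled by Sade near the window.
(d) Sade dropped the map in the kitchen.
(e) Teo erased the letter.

(a) Not entailed — the passage has Sade filling the bowl, not Teo.
(b) Not entailed — Sade dropped the map, not the bowl; the bowl belongs to the filling event.
(c) Entailed — every conjunct here is already in the original filling event.
(d) Not entailed — 'in the kitchen' adds information not in the original event.
(e) Not entailed — 'was erasing' is progressive on an accomplishment; it does not entail the completed 'erased'.

(c)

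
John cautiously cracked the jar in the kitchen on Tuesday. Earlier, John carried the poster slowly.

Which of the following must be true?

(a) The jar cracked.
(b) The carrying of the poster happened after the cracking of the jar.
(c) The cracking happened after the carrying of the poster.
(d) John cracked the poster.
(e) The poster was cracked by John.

(a), (c)

(a) Entailed — 'John cracked the jar' is causative; it entails the inchoative 'the jar cracked'.
(b) Not entailed — the narrative places the carrying before the cracking, not after.
(c) Entailed — the narrative places the carrying before the cracking.
(d) Not entailed — John cracked the jar, not the poster; the poster belongs to the carrying event.
(e) Not entailed — John cracked the jar, not the poster; the poster belongs to the carrying event.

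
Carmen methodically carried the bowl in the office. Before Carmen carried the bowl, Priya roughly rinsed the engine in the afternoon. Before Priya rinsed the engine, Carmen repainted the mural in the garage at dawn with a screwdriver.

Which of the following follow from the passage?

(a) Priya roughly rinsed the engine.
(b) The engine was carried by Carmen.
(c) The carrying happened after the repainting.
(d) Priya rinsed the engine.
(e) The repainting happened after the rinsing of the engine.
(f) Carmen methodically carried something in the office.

(a), (c), (d), (f)

(a) Entailed — every conjunct here is already in the original rinsing event.
(b) Not entailed — Carmen carried the bowl, not the engine; the engine belongs to the rinsing event.
(c) Entailed — the narrative places the repainting before the carrying.
(d) Entailed — every conjunct here is already in the original rinsing event.
(e) Not entailed — the narrative places the repainting before the rinsing, not after.
(f) Entailed — every conjunct here is already in the original carrying event.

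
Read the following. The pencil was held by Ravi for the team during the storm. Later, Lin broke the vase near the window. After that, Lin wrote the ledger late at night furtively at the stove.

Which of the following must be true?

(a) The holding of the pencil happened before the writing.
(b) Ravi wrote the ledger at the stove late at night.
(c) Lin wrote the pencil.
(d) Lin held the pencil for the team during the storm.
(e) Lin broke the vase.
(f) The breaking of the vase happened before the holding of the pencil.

(a), (e)

(a) Entailed — the narrative places the holding before the writing.
(b) Not entailed — the passage has Lin writing the ledger, not Ravi.
(c) Not entailed — Lin wrote the ledger, not the pencil; the pencil belongs to the holding event.
(d) Not entailed — the passage has Ravi holding the pencil, not Lin.
(e) Entailed — the original entails any weakening of itself; this just drops 'near the window'.
(f) Not entailed — the narrative places the holding before the breaking, not after.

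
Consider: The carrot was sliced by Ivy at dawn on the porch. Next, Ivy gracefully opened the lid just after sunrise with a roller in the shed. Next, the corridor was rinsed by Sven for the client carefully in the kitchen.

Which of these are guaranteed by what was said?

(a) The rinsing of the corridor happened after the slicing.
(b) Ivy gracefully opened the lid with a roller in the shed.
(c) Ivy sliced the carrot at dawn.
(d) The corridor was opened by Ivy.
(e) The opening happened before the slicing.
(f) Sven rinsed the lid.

(a) Entailed — the narrative places the slicing before the rinsing.
(b) Entailed — the original entails any weakening of itself; this just drops 'just after sunrise'.
(c) Entailed — the original entails any weakening of itself; this just drops 'on the porch'.
(d) Not entailed — Ivy opened the lid, not the corridor; the corridor belongs to the rinsing event.
(e) Not entailed — the narrative places the slicing before the opening, not after.
(f) Not entailed — Sven rinsed the corridor, not the lid; the lid belongs to the opening event.

(a), (b), (c)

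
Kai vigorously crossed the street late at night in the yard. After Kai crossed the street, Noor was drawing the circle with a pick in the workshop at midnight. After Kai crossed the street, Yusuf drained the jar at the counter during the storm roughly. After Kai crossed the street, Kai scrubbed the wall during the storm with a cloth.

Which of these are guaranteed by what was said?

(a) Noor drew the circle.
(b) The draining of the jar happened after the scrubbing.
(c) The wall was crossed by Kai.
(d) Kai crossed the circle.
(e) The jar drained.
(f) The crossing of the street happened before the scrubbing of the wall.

(a) Not entailed — 'was drawing' is progressive on an accomplishment; it does not entail the completed 'drew'.
(b) Not entailed — the narrative doesn't order the scrubbing relative to the draining.
(c) Not entailed — Kai crossed the street, not the wall; the wall belongs to the scrubbing event.
(d) Not entailed — Kai crossed the street, not the circle; the circle belongs to the drawing event.
(e) Entailed — 'Yusuf drained the jar' is causative; it entails the inchoative 'the jar drained'.
(f) Entailed — the narrative places the crossing before the scrubbing.

(e), (f)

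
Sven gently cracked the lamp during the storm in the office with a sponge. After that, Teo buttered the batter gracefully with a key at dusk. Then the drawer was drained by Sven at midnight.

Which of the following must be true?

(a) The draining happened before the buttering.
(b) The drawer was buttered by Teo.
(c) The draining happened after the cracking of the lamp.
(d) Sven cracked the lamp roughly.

(a) Not entailed — the narrative places the buttering before the draining, not after.
(b) Not entailed — Teo buttered the batter, not the drawer; the drawer belongs to the draining event.
(c) Entailed — the narrative places the cracking before the draining.
(d) Not entailed — 'roughly' adds a manner not in (and inconsistent with) the original.

(c)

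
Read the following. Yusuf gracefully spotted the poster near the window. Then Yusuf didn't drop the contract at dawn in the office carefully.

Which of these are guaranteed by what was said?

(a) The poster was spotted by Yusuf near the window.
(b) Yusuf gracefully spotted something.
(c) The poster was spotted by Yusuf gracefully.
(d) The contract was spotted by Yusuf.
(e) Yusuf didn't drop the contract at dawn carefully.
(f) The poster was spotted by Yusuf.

(a) Entailed — every conjunct here is already in the original spotting event.
(b) Entailed — every conjunct here is already in the original spotting event.
(c) Entailed — the original entails any weakening of itself; this just drops 'near the window'.
(d) Not entailed — Yusuf spotted the poster, not the contract; the contract belongs to the dropping event.
(e) Not entailed — dropping 'in the office' under negation is not valid — the original leaves open that Yusuf dropped the contract some other way.
(f) Entailed — the original entails any weakening of itself; this just drops 'gracefully', 'near the window'.

(a), (b), (c), (f)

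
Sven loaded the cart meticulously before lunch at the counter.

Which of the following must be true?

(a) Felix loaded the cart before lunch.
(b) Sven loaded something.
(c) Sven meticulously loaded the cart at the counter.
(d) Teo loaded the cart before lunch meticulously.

(b), (c)

(a) Not entailed — the passage has Sven loading the cart, not Felix.
(b) Entailed — this follows by dropping conjuncts from the loading event's description.
(c) Entailed — every conjunct here is already in the original loading event.
(d) Not entailed — the passage has Sven loading the cart, not Teo.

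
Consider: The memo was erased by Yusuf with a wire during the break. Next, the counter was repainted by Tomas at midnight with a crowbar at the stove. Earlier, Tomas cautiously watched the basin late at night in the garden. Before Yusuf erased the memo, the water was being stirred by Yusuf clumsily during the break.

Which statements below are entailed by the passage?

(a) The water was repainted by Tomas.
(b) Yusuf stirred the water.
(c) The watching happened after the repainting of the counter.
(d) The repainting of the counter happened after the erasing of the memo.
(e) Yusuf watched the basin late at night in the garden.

(b), (d)

(a) Not entailed — Tomas repainted the counter, not the water; the water belongs to the stirring event.
(b) Entailed — 'stir' is an activity; 'was stirring' entails that some stirring happened, so 'stirred' holds.
(c) Not entailed — the narrative places the watching before the repainting, not after.
(d) Entailed — the narrative places the erasing before the repainting.
(e) Not entailed — the passage has Tomas watching the basin, not Yusuf.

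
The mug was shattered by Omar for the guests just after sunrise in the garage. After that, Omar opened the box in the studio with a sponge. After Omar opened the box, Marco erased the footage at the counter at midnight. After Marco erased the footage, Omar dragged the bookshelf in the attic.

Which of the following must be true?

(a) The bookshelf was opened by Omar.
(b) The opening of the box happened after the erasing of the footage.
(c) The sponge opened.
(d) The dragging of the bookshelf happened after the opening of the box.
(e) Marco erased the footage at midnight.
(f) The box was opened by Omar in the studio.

(d), (e), (f)

(a) Not entailed — Omar opened the box, not the bookshelf; the bookshelf belongs to the dragging event.
(b) Not entailed — the narrative places the opening before the erasing, not after.
(c) Not entailed — the box is what opened, not the sponge.
(d) Entailed — the narrative places the opening before the dragging.
(e) Entailed — this follows by dropping conjuncts from the erasing event's description.
(f) Entailed — every conjunct here is already in the original opening event.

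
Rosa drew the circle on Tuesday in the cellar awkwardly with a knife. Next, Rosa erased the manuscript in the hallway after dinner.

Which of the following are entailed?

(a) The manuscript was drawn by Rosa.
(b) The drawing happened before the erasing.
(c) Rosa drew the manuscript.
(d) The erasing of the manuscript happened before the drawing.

(a) Not entailed — Rosa drew the circle, not the manuscript; the manuscript belongs to the erasing event.
(b) Entailed — the narrative places the drawing before the erasing.
(c) Not entailed — Rosa drew the circle, not the manuscript; the manuscript belongs to the erasing event.
(d) Not entailed — the narrative places the drawing before the erasing, not after.

(b)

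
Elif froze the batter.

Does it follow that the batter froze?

yes

'Elif froze the batter' is the causative; it entails the inchoative 'the batter froze'.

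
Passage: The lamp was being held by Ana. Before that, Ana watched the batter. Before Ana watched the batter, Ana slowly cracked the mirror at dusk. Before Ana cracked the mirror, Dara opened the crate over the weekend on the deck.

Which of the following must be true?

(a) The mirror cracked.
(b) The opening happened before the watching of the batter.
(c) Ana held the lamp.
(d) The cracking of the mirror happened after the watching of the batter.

(a), (b), (c)

(a) Entailed — 'Ana cracked the mirror' is causative; it entails the inchoative 'the mirror cracked'.
(b) Entailed — the narrative places the opening before the watching.
(c) Entailed — 'hold' is an activity; 'was holding' entails that some holding happened, so 'held' holds.
(d) Not entailed — the narrative places the cracking before the watching, not after.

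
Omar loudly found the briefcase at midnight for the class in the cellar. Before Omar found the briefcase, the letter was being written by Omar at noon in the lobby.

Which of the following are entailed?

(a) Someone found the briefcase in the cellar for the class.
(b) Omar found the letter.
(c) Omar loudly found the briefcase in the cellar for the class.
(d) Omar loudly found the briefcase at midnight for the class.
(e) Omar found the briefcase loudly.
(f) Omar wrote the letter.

(a) Entailed — dropping 'loudly', 'at midnight' and generalizing the agent leaves a sub-description the original still satisfies.
(b) Not entailed — Omar found the briefcase, not the letter; the letter belongs to the writing event.
(c) Entailed — every conjunct here is already in the original finding event.
(d) Entailed — the original entails any weakening of itself; this just drops 'in the cellar'.
(e) Entailed — this follows by dropping conjuncts from the finding event's description.
(f) Not entailed — 'was writing' is progressive on an accomplishment; it does not entail the completed 'wrote'.

(a), (c), (d), (e)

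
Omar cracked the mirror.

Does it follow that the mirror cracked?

yes

'Omar cracked the mirror' is the causative; it entails the inchoative 'the mirror cracked'.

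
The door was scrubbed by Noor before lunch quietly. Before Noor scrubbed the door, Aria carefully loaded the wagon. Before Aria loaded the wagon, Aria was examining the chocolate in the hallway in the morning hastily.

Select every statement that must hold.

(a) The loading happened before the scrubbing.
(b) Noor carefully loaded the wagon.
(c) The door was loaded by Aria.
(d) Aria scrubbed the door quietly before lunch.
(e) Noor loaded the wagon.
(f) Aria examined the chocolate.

(a) Entailed — the narrative places the loading before the scrubbing.
(b) Not entailed — the passage has Aria loading the wagon, not Noor.
(c) Not entailed — Aria loaded the wagon, not the door; the door belongs to the scrubbing event.
(d) Not entailed — the passage has Noor scrubbing the door, not Aria.
(e) Not entailed — the passage has Aria loading the wagon, not Noor.
(f) Entailed — 'examine' is an activity; 'was examining' entails that some examining happened, so 'examined' holds.

(a), (f)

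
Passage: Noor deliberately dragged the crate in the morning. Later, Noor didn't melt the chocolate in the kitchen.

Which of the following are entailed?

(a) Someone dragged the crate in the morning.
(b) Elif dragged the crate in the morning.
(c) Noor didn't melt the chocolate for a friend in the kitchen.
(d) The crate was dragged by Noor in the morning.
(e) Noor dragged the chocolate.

(a) Entailed — this follows by dropping conjuncts from the dragging event's description.
(b) Not entailed — the passage has Noor dragging the crate, not Elif.
(c) Entailed — under negation, adding a further restriction is entailed: if no such melting event occurred, none occurred for a friend either.
(d) Entailed — the original entails any weakening of itself; this just drops 'deliberately'.
(e) Not entailed — Noor dragged the crate, not the chocolate; the chocolate belongs to the melting event.

(a), (c), (d)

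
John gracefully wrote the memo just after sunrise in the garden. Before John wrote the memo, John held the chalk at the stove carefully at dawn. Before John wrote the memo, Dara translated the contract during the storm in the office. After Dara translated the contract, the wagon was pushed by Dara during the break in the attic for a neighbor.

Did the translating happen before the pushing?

yes

The narrative orders the translating before the pushing.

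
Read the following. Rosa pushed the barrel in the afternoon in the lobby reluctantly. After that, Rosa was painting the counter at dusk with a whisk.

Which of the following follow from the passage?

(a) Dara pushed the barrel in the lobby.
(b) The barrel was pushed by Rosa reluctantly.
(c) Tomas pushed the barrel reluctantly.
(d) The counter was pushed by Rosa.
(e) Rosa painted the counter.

(a) Not entailed — the passage has Rosa pushing the barrel, not Dara.
(b) Entailed — the original entails any weakening of itself; this just drops 'in the lobby', 'in the afternoon'.
(c) Not entailed — the passage has Rosa pushing the barrel, not Tomas.
(d) Not entailed — Rosa pushed the barrel, not the counter; the counter belongs to the painting event.
(e) Not entailed — 'was painting' is progressive on an accomplishment; it does not entail the completed 'painted'.

(b)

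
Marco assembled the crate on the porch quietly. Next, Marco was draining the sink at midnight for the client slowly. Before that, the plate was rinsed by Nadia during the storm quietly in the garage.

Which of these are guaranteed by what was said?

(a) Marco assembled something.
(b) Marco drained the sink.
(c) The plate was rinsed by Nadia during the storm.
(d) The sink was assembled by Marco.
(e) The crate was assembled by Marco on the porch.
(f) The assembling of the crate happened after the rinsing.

(a) Entailed — this follows by dropping conjuncts from the assembling event's description.
(b) Not entailed — 'was draining' is progressive on an accomplishment; it does not entail the completed 'drained'.
(c) Entailed — every conjunct here is already in the original rinsing event.
(d) Not entailed — Marco assembled the crate, not the sink; the sink belongs to the draining event.
(e) Entailed — the original entails any weakening of itself; this just drops 'quietly'.
(f) Not entailed — the narrative doesn't order the rinsing relative to the assembling.

(a), (c), (e)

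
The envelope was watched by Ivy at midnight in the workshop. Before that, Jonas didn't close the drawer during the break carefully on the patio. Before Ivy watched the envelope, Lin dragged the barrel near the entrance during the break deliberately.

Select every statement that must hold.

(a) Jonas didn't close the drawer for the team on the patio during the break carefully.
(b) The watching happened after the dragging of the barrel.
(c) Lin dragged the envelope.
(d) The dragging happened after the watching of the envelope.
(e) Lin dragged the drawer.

(a), (b)

(a) Entailed — under negation, adding a further restriction is entailed: if no such closing event occurred, none occurred for the team either.
(b) Entailed — the narrative places the dragging before the watching.
(c) Not entailed — Lin dragged the barrel, not the envelope; the envelope belongs to the watching event.
(d) Not entailed — the narrative places the dragging before the watching, not after.
(e) Not entailed — Lin dragged the barrel, not the drawer; the drawer belongs to the closing event.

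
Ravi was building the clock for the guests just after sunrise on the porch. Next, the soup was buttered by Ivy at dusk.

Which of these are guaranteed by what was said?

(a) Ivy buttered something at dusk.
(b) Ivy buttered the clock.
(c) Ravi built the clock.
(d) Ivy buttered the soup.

(a) Entailed — this follows by dropping conjuncts from the buttering event's description.
(b) Not entailed — Ivy buttered the soup, not the clock; the clock belongs to the building event.
(c) Not entailed — 'was building' is progressive on an accomplishment; it does not entail the completed 'built'.
(d) Entailed — this follows by dropping conjuncts from the buttering event's description.

(a), (d)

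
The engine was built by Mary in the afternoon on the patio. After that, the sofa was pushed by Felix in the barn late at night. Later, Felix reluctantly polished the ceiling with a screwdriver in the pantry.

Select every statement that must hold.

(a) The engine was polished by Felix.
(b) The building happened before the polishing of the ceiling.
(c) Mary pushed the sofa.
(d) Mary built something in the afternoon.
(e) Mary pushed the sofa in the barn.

(b), (d)

(a) Not entailed — Felix polished the ceiling, not the engine; the engine belongs to the building event.
(b) Entailed — the narrative places the building before the polishing.
(c) Not entailed — the passage has Felix pushing the sofa, not Mary.
(d) Entailed — this follows by dropping conjuncts from the building event's description.
(e) Not entailed — the passage has Felix pushing the sofa, not Mary.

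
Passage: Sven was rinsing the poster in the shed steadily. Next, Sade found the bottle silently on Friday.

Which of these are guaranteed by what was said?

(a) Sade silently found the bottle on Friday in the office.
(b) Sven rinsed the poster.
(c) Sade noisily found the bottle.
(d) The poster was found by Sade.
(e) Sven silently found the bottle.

(b)

(a) Not entailed — 'in the office' adds information not in the original event.
(b) Entailed — 'rinse' is an activity; 'was rinsing' entails that some rinsing happened, so 'rinsed' holds.
(c) Not entailed — 'noisily' adds a manner not in (and inconsistent with) the original.
(d) Not entailed — Sade found the bottle, not the poster; the poster belongs to the rinsing event.
(e) Not entailed — the passage has Sade finding the bottle, not Sven.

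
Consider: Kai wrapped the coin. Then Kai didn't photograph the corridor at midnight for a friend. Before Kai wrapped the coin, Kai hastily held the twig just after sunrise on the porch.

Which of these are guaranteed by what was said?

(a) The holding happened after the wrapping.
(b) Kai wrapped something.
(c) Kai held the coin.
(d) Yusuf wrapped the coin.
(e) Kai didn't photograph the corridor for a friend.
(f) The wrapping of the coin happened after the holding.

(a) Not entailed — the narrative places the holding before the wrapping, not after.
(b) Entailed — the original entails any weakening of itself; this just generalizes the patient.
(c) Not entailed — Kai held the twig, not the coin; the coin belongs to the wrapping event.
(d) Not entailed — the passage has Kai wrapping the coin, not Yusuf.
(e) Not entailed — dropping 'at midnight' under negation is not valid — the original leaves open that Kai photographed the corridor some other way.
(f) Entailed — the narrative places the holding before the wrapping.

(b), (f)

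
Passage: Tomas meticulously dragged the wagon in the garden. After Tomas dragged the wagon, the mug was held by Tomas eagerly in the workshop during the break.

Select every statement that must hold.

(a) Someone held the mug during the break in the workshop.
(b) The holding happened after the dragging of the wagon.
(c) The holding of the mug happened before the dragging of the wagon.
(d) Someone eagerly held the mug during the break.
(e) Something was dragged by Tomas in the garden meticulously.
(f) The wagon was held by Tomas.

(a) Entailed — this follows by dropping conjuncts from the holding event's description.
(b) Entailed — the narrative places the dragging before the holding.
(c) Not entailed — the narrative places the dragging before the holding, not after.
(d) Entailed — the original entails any weakening of itself; this just drops 'in the workshop' and generalizes the agent.
(e) Entailed — this follows by dropping conjuncts from the dragging event's description.
(f) Not entailed — Tomas held the mug, not the wagon; the wagon belongs to the dragging event.

(a), (b), (d), (e)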